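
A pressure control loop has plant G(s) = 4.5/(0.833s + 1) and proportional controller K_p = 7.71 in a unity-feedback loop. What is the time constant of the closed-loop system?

τ = 0.0233 s

Closed loop: T(s) = K_p·G/(1+K_p·G) = 34.7/(0.833s + 1 + 34.7), with pole at s = −(1 + 34.7)/0.833 = −42.85.
Closed-loop time constant τ = 1/42.85 = 0.0233 s.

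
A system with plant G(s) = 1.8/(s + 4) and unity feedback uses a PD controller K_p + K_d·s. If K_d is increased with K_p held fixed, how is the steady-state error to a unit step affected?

unchanged

K_d affects only the transient (the s-coefficient); the DC loop gain, and hence e_ss, depends only on K_p.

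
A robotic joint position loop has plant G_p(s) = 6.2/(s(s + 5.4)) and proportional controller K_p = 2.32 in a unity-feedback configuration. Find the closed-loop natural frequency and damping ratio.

With unity feedback the closed-loop characteristic equation is s² + 5.4s + 2.32·6.2 = s² + 5.4s + 14.38 = 0.
So ω_n² = 14.38 ⇒ ω_n = 3.793 rad/s, and ζ = 5.4/(2ω_n) = 0.712.

ω_n = 3.79 rad/s, ζ = 0.712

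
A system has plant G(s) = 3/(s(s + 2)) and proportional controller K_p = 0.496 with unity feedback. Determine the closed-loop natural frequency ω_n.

With unity feedback the closed-loop characteristic equation is s² + 2s + 0.496·3 = s² + 2s + 1.488 = 0.
So ω_n² = 1.488 ⇒ ω_n = 1.22 rad/s, and ζ = 2/(2ω_n) = 0.82.

ω_n = 1.22 rad/s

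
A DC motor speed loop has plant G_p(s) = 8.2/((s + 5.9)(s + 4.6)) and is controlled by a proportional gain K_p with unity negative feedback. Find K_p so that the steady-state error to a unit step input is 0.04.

For a type-0 loop with proportional control, e_ss = 1/(1 + K_p·G_p(0)).
G_p(0) = 0.3021. Require 1/(1 + K_p·0.3021) = 0.04, so 1 + 0.3021·K_p = 25.
K_p = (25 − 1)/0.3021 = 79.4.

K_p = 79.4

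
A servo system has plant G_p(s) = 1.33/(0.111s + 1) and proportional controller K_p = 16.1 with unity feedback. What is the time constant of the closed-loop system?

τ = 0.00495 s

Closed loop: T(s) = K_p·G_p/(1+K_p·G_p) = 21.41/(0.111s + 1 + 21.41), with pole at s = −(1 + 21.41)/0.111 = −201.9.
Closed-loop time constant τ = 1/201.9 = 0.00495 s.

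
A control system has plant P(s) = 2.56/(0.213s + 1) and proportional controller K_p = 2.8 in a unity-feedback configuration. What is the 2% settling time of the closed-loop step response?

Closed loop: T(s) = K_p·P/(1+K_p·P) = 7.168/(0.213s + 1 + 7.168), with pole at s = −(1 + 7.168)/0.213 = −38.35.
τ = 1/38.35 = 0.02608 s, so 2% settling time ≈ 4τ = 0.104 s.

T_s ≈ 0.104 s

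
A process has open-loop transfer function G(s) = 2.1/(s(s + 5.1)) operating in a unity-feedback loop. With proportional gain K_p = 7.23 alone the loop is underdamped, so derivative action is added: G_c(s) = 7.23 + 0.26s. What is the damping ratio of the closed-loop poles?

Forward path: (7.23 + 0.26s)·2.1/(s(s+5.1)). The closed-loop characteristic equation is s² + (5.1 + 2.1·0.26)s + 2.1·7.23 = 0.
That is s² + 5.646s + 15.18 = 0, so ω_n = 3.897 rad/s and ζ = 5.646/(2·3.897) = 0.7245.

ζ = 0.724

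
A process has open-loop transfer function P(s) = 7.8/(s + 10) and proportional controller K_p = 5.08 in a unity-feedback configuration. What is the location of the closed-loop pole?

s = -49.62

Closed-loop transfer function: T(s) = K_p·P(s)/(1 + K_p·P(s)) = 39.62/(s + 10 + 39.62) = 39.62/(s + 49.62).
The closed-loop pole is at s = −49.62.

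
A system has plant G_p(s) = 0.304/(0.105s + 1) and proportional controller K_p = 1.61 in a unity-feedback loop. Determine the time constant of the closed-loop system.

Closed loop: T(s) = K_p·G_p/(1+K_p·G_p) = 0.4894/(0.105s + 1 + 0.4894), with pole at s = −(1 + 0.4894)/0.105 = −14.19.
Closed-loop time constant τ = 1/14.19 = 0.0705 s.

τ = 0.0705 s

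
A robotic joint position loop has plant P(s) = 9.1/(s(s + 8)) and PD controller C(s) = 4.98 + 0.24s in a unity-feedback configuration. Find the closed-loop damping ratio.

Forward path: (4.98 + 0.24s)·9.1/(s(s+8)). The closed-loop characteristic equation is s² + (8 + 9.1·0.24)s + 9.1·4.98 = 0.
That is s² + 10.18s + 45.32 = 0, so ω_n = 6.732 rad/s and ζ = 10.18/(2·6.732) = 0.7564.

ζ = 0.756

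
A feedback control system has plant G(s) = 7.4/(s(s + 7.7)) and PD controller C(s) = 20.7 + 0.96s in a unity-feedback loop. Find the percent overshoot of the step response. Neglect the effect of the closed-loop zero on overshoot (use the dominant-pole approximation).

9.59%

Forward path: (20.7 + 0.96s)·7.4/(s(s+7.7)). The closed-loop characteristic equation is s² + (7.7 + 7.4·0.96)s + 7.4·20.7 = 0.
That is s² + 14.8s + 153.2 = 0, so ω_n = 12.38 rad/s and ζ = 14.8/(2·12.38) = 0.5981.
%OS = 100·exp(−πζ/√(1−ζ²)) = 9.59%.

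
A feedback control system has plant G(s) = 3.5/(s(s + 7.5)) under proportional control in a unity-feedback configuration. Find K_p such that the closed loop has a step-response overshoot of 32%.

K_p = 34.6

From %OS = 100·exp(−πζ/√(1−ζ²)) = 32%, ζ = −ln(0.32)/√(π²+ln²(0.32)) = 0.341.
Characteristic equation s² + 7.5s + 3.5K_p = 0 gives ζ = 7.5/(2√(3.5K_p)).
Setting ζ = 0.341: √(3.5K_p) = 7.5/(2·0.341) = 11, so K_p = 121/3.5 = 34.6.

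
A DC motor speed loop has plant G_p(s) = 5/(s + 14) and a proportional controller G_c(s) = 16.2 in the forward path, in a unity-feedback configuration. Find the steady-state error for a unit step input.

0.147

The loop is type 0. Static position error constant K_pos = G_c(0)·G_p(0) = 16.2·0.3571 = 5.786.
Steady-state error to a unit step: e_ss = 1/(1+K_pos) = 1/6.786 = 0.147.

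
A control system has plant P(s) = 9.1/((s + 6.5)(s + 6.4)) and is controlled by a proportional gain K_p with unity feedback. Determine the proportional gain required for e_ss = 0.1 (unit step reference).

For a type-0 loop with proportional control, e_ss = 1/(1 + K_p·P(0)).
P(0) = 0.2187. Require 1/(1 + K_p·0.2187) = 0.1, so 1 + 0.2187·K_p = 10.
K_p = (10 − 1)/0.2187 = 41.1.

K_p = 41.1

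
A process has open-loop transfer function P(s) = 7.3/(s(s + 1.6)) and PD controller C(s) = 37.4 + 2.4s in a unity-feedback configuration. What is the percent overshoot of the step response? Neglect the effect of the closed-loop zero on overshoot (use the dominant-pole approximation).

Forward path: (37.4 + 2.4s)·7.3/(s(s+1.6)). The closed-loop characteristic equation is s² + (1.6 + 7.3·2.4)s + 7.3·37.4 = 0.
That is s² + 19.12s + 273 = 0, so ω_n = 16.52 rad/s and ζ = 19.12/(2·16.52) = 0.5786.
%OS = 100·exp(−πζ/√(1−ζ²)) = 10.8%.

10.8%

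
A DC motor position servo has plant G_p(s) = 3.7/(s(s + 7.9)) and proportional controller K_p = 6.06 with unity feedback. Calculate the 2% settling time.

T_s ≈ 1.01 s

Closed-loop characteristic equation: s² + 7.9s + 22.42 = 0, so ω_n = 4.735 rad/s and ζ = 7.9/(2·4.735) = 0.8342.
2% settling time T_s ≈ 4/(ζω_n) = 4/3.95 = 1.01 s.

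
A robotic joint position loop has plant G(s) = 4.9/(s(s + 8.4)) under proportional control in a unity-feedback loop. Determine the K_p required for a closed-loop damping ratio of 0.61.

Closed-loop characteristic equation: s² + 8.4s + K_p·4.9 = 0.
So ω_n = √(4.9K_p) and 2ζω_n = 8.4, giving ζ = 8.4/(2√(4.9K_p)).
Setting ζ = 0.61: √(4.9K_p) = 8.4/(2·0.61) = 6.885, so K_p = 47.41/4.9 = 9.67.

K_p = 9.67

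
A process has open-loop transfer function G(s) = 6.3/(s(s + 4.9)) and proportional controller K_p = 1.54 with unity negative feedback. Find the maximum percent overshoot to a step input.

Closed-loop characteristic equation: s² + 4.9s + 9.702 = 0, so ω_n = 3.115 rad/s and ζ = 4.9/(2·3.115) = 0.7866.
%OS = 100·exp(−πζ/√(1−ζ²)) = 100·exp(−π·0.7866/√0.3813) = 1.83%.

1.83%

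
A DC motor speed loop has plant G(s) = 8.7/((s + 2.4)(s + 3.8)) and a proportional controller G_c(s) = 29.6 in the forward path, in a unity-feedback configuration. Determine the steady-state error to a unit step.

0.0342

The loop is type 0. Static position error constant K_pos = G_c(0)·G(0) = 29.6·0.9539 = 28.24.
Steady-state error to a unit step: e_ss = 1/(1+K_pos) = 1/29.24 = 0.0342.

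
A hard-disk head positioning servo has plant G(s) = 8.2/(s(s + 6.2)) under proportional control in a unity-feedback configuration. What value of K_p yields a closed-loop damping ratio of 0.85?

K_p = 1.62

Closed-loop characteristic equation: s² + 6.2s + K_p·8.2 = 0.
So ω_n = √(8.2K_p) and 2ζω_n = 6.2, giving ζ = 6.2/(2√(8.2K_p)).
Setting ζ = 0.85: √(8.2K_p) = 6.2/(2·0.85) = 3.647, so K_p = 13.3/8.2 = 1.62.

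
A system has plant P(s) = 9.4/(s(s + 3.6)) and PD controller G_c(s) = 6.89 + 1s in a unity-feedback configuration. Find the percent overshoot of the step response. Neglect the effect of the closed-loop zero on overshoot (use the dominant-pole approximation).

Forward path: (6.89 + 1s)·9.4/(s(s+3.6)). The closed-loop characteristic equation is s² + (3.6 + 9.4·1)s + 9.4·6.89 = 0.
That is s² + 13s + 64.77 = 0, so ω_n = 8.048 rad/s and ζ = 13/(2·8.048) = 0.8077.
%OS = 100·exp(−πζ/√(1−ζ²)) = 1.35%.

1.35%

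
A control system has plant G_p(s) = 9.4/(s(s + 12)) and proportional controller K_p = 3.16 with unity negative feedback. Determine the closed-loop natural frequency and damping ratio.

1 + K_p·G_p(s) = 0 gives s² + 12s + 29.7 = 0.
So ω_n² = 29.7 ⇒ ω_n = 5.45 rad/s, and ζ = 12/(2ω_n) = 1.1.

ω_n = 5.45 rad/s, ζ = 1.1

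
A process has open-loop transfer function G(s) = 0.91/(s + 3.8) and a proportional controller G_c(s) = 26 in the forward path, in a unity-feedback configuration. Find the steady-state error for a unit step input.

0.138

The loop is type 0. Static position error constant K_pos = G_c(0)·G(0) = 26·0.2395 = 6.226.
Steady-state error to a unit step: e_ss = 1/(1+K_pos) = 1/7.226 = 0.138.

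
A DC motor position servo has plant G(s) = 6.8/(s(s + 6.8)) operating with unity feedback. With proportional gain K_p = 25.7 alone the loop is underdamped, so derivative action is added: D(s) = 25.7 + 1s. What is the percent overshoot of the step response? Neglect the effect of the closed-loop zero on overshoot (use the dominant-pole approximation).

15.2%

Forward path: (25.7 + 1s)·6.8/(s(s+6.8)). The closed-loop characteristic equation is s² + (6.8 + 6.8·1)s + 6.8·25.7 = 0.
That is s² + 13.6s + 174.8 = 0, so ω_n = 13.22 rad/s and ζ = 13.6/(2·13.22) = 0.5144.
%OS = 100·exp(−πζ/√(1−ζ²)) = 15.2%.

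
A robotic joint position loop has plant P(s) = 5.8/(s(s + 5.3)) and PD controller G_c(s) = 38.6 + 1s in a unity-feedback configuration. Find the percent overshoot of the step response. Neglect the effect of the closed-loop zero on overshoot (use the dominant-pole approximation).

Forward path: (38.6 + 1s)·5.8/(s(s+5.3)). The closed-loop characteristic equation is s² + (5.3 + 5.8·1)s + 5.8·38.6 = 0.
That is s² + 11.1s + 223.9 = 0, so ω_n = 14.96 rad/s and ζ = 11.1/(2·14.96) = 0.3709.
%OS = 100·exp(−πζ/√(1−ζ²)) = 28.5%.

28.5%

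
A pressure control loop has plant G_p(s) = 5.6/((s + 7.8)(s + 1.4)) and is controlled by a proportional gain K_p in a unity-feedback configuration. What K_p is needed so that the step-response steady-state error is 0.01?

K_p = 193

For a type-0 loop with proportional control, e_ss = 1/(1 + K_p·G_p(0)).
G_p(0) = 0.5128. Require 1/(1 + K_p·0.5128) = 0.01, so 1 + 0.5128·K_p = 100.
K_p = (100 − 1)/0.5128 = 193.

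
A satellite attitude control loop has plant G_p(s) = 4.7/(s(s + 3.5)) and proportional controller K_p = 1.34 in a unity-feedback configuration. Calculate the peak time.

T_p = 1.75 s

From 1 + K_pG_p(s) = 0: s² + 3.5s + 6.298 = 0 ⇒ ω_n = 2.51, ζ = 0.6973.
Damped frequency ω_d = ω_n√(1−ζ²) = 1.799 rad/s, so peak time T_p = π/ω_d = 1.75 s.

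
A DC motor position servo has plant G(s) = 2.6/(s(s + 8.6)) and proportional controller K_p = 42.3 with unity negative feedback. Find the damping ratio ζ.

ζ = 0.41

The closed-loop denominator is s(s+8.6) + 42.3·2.6 = s² + 8.6s + 110.
So ω_n² = 110 ⇒ ω_n = 10.49 rad/s, and ζ = 8.6/(2ω_n) = 0.41.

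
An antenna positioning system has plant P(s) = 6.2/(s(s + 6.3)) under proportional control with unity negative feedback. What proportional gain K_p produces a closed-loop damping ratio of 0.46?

Closed-loop characteristic equation: s² + 6.3s + K_p·6.2 = 0.
So ω_n = √(6.2K_p) and 2ζω_n = 6.3, giving ζ = 6.3/(2√(6.2K_p)).
Setting ζ = 0.46: √(6.2K_p) = 6.3/(2·0.46) = 6.848, so K_p = 46.89/6.2 = 7.56.

K_p = 7.56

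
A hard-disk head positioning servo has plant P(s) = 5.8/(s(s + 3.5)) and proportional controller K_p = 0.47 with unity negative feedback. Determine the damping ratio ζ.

With unity feedback the closed-loop characteristic equation is s² + 3.5s + 0.47·5.8 = s² + 3.5s + 2.726 = 0.
Matching s² + 2ζω_n s + ω_n²: ω_n = √2.726 = 1.651 rad/s and 2ζω_n = 3.5, so ζ = 3.5/(2·1.651) = 1.06.

ζ = 1.06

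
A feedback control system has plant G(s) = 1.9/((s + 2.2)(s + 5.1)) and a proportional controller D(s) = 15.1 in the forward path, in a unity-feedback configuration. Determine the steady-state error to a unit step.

The loop is type 0. Static position error constant K_pos = D(0)·G(0) = 15.1·0.1693 = 2.557.
Steady-state error to a unit step: e_ss = 1/(1+K_pos) = 1/3.557 = 0.281.

0.281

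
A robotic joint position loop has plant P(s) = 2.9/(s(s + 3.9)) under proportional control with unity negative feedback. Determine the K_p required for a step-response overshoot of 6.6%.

From %OS = 100·exp(−πζ/√(1−ζ²)) = 6.6%, ζ = −ln(0.066)/√(π²+ln²(0.066)) = 0.6543.
Characteristic equation s² + 3.9s + 2.9K_p = 0 gives ζ = 3.9/(2√(2.9K_p)).
Setting ζ = 0.6543: √(2.9K_p) = 3.9/(2·0.6543) = 2.98, so K_p = 8.882/2.9 = 3.06.

K_p = 3.06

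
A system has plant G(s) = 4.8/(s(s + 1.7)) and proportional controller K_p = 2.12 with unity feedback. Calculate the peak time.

From 1 + K_pG(s) = 0: s² + 1.7s + 10.18 = 0 ⇒ ω_n = 3.19, ζ = 0.2665.
Damped frequency ω_d = ω_n√(1−ζ²) = 3.075 rad/s, so peak time T_p = π/ω_d = 1.02 s.

T_p = 1.02 s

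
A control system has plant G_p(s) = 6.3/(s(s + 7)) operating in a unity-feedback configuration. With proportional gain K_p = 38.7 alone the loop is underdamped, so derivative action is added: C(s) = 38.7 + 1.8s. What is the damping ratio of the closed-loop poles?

ζ = 0.587

Forward path: (38.7 + 1.8s)·6.3/(s(s+7)). The closed-loop characteristic equation is s² + (7 + 6.3·1.8)s + 6.3·38.7 = 0.
That is s² + 18.34s + 243.8 = 0, so ω_n = 15.61 rad/s and ζ = 18.34/(2·15.61) = 0.5873.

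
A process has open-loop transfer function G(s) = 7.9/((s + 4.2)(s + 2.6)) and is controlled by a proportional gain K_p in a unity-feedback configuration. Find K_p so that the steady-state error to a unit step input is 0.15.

The loop is type 0, so e_ss(step) = 1/(1 + K_pos) with K_pos = K_p·G(0).
G(0) = 0.7234. Require 1/(1 + K_p·0.7234) = 0.15, so 1 + 0.7234·K_p = 6.667.
K_p = (6.667 − 1)/0.7234 = 7.83.

K_p = 7.83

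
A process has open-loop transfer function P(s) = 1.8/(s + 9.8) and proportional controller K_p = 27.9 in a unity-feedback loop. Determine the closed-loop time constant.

Closed-loop transfer function: T(s) = K_p·P(s)/(1 + K_p·P(s)) = 50.22/(s + 9.8 + 50.22) = 50.22/(s + 60.02).
Time constant τ = 1/60.02 = 0.0167 s.

τ = 0.0167 s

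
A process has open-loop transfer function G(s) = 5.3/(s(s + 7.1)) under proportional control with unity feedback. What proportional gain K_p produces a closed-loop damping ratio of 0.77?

K_p = 4.01

Closed-loop characteristic equation: s² + 7.1s + K_p·5.3 = 0.
So ω_n = √(5.3K_p) and 2ζω_n = 7.1, giving ζ = 7.1/(2√(5.3K_p)).
Setting ζ = 0.77: √(5.3K_p) = 7.1/(2·0.77) = 4.61, so K_p = 21.26/5.3 = 4.01.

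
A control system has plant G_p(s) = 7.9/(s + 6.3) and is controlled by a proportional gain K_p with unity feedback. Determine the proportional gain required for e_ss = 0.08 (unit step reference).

The loop is type 0, so e_ss(step) = 1/(1 + K_pos) with K_pos = K_p·G_p(0).
G_p(0) = 1.254. Require 1/(1 + K_p·1.254) = 0.08, so 1 + 1.254·K_p = 12.5.
K_p = (12.5 − 1)/1.254 = 9.17.

K_p = 9.17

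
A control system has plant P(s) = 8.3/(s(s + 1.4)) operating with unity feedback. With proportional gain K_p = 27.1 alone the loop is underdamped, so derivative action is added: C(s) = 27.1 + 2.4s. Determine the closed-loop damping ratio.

Forward path: (27.1 + 2.4s)·8.3/(s(s+1.4)). The closed-loop characteristic equation is s² + (1.4 + 8.3·2.4)s + 8.3·27.1 = 0.
That is s² + 21.32s + 224.9 = 0, so ω_n = 15 rad/s and ζ = 21.32/(2·15) = 0.7108.

ζ = 0.711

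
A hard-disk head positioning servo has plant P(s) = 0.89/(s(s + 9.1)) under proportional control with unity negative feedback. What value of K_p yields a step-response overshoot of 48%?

From %OS = 100·exp(−πζ/√(1−ζ²)) = 48%, ζ = −ln(0.48)/√(π²+ln²(0.48)) = 0.2275.
Characteristic equation s² + 9.1s + 0.89K_p = 0 gives ζ = 9.1/(2√(0.89K_p)).
Setting ζ = 0.2275: √(0.89K_p) = 9.1/(2·0.2275) = 20, so K_p = 400/0.89 = 449.

K_p = 449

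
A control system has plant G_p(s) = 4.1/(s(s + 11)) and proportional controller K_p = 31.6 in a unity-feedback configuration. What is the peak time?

T_p = 0.315 s

From 1 + K_pG_p(s) = 0: s² + 11s + 129.6 = 0 ⇒ ω_n = 11.38, ζ = 0.4832.
Damped frequency ω_d = ω_n√(1−ζ²) = 9.965 rad/s, so peak time T_p = π/ω_d = 0.315 s.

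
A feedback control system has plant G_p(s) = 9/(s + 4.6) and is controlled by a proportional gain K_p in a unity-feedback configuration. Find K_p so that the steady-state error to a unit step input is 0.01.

Steady-state error for a unit step on this type-0 loop is 1/(1 + K_p·G_p(0)).
G_p(0) = 1.957. Require 1/(1 + K_p·1.957) = 0.01, so 1 + 1.957·K_p = 100.
K_p = (100 − 1)/1.957 = 50.6.

K_p = 50.6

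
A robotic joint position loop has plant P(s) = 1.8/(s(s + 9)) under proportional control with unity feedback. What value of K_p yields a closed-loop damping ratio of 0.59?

Closed-loop characteristic equation: s² + 9s + K_p·1.8 = 0.
So ω_n = √(1.8K_p) and 2ζω_n = 9, giving ζ = 9/(2√(1.8K_p)).
Setting ζ = 0.59: √(1.8K_p) = 9/(2·0.59) = 7.627, so K_p = 58.17/1.8 = 32.3.

K_p = 32.3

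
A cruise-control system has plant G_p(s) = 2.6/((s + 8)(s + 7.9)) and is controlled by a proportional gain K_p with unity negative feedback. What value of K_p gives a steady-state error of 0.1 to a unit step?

K_p = 219

The loop is type 0, so e_ss(step) = 1/(1 + K_pos) with K_pos = K_p·G_p(0).
G_p(0) = 0.04114. Require 1/(1 + K_p·0.04114) = 0.1, so 1 + 0.04114·K_p = 10.
K_p = (10 − 1)/0.04114 = 219.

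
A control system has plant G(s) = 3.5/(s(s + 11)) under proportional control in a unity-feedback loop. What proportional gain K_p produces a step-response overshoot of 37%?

K_p = 94.9

From %OS = 100·exp(−πζ/√(1−ζ²)) = 37%, ζ = −ln(0.37)/√(π²+ln²(0.37)) = 0.3017.
Characteristic equation s² + 11s + 3.5K_p = 0 gives ζ = 11/(2√(3.5K_p)).
Setting ζ = 0.3017: √(3.5K_p) = 11/(2·0.3017) = 18.23, so K_p = 332.3/3.5 = 94.9.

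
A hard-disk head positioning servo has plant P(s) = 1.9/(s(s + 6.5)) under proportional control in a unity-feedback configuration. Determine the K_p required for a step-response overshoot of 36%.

From %OS = 100·exp(−πζ/√(1−ζ²)) = 36%, ζ = −ln(0.36)/√(π²+ln²(0.36)) = 0.3093.
Characteristic equation s² + 6.5s + 1.9K_p = 0 gives ζ = 6.5/(2√(1.9K_p)).
Setting ζ = 0.3093: √(1.9K_p) = 6.5/(2·0.3093) = 10.51, so K_p = 110.4/1.9 = 58.1.

K_p = 58.1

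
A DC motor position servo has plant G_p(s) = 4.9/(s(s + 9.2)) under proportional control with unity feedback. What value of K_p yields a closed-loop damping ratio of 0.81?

Closed-loop characteristic equation: s² + 9.2s + K_p·4.9 = 0.
So ω_n = √(4.9K_p) and 2ζω_n = 9.2, giving ζ = 9.2/(2√(4.9K_p)).
Setting ζ = 0.81: √(4.9K_p) = 9.2/(2·0.81) = 5.679, so K_p = 32.25/4.9 = 6.58.

K_p = 6.58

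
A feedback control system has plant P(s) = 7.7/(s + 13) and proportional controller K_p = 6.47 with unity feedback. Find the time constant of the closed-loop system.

Closed-loop transfer function: T(s) = K_p·P(s)/(1 + K_p·P(s)) = 49.82/(s + 13 + 49.82) = 49.82/(s + 62.82).
Time constant τ = 1/62.82 = 0.0159 s.

τ = 0.0159 s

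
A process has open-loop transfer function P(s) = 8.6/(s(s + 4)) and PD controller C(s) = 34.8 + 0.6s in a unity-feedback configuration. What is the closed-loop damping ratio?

Forward path: (34.8 + 0.6s)·8.6/(s(s+4)). The closed-loop characteristic equation is s² + (4 + 8.6·0.6)s + 8.6·34.8 = 0.
That is s² + 9.16s + 299.3 = 0, so ω_n = 17.3 rad/s and ζ = 9.16/(2·17.3) = 0.2647.

ζ = 0.265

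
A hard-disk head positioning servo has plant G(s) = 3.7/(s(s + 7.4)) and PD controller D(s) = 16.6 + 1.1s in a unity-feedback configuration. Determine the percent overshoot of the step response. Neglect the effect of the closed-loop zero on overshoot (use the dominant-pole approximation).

3.43%

Forward path: (16.6 + 1.1s)·3.7/(s(s+7.4)). The closed-loop characteristic equation is s² + (7.4 + 3.7·1.1)s + 3.7·16.6 = 0.
That is s² + 11.47s + 61.42 = 0, so ω_n = 7.837 rad/s and ζ = 11.47/(2·7.837) = 0.7318.
%OS = 100·exp(−πζ/√(1−ζ²)) = 3.43%.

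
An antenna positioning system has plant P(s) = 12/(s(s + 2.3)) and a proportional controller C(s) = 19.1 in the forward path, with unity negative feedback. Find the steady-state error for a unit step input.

0

The open loop C(s)P(s) has a pole at the origin (type 1), so the static position error constant is infinite and e_ss = 1/(1+∞) = 0.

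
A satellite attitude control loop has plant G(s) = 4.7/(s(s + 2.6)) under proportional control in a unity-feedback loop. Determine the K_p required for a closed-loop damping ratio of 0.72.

Closed-loop characteristic equation: s² + 2.6s + K_p·4.7 = 0.
So ω_n = √(4.7K_p) and 2ζω_n = 2.6, giving ζ = 2.6/(2√(4.7K_p)).
Setting ζ = 0.72: √(4.7K_p) = 2.6/(2·0.72) = 1.806, so K_p = 3.26/4.7 = 0.694.

K_p = 0.694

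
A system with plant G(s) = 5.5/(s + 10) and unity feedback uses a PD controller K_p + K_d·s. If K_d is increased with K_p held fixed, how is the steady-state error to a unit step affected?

At s = 0 the derivative term contributes nothing: C(0) = K_p regardless of K_d, so K_pos = K_p·G(0) and e_ss are unchanged.

unchanged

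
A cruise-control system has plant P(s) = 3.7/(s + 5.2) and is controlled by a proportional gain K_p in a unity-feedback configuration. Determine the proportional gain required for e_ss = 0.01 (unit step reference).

Steady-state error for a unit step on this type-0 loop is 1/(1 + K_p·P(0)).
P(0) = 0.7115. Require 1/(1 + K_p·0.7115) = 0.01, so 1 + 0.7115·K_p = 100.
K_p = (100 − 1)/0.7115 = 139.

K_p = 139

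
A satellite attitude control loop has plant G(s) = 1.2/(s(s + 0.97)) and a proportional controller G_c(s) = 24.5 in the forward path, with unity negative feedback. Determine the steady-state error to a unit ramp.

0.033

The loop has one pole at the origin (type 1). Velocity error constant K_v = lim_{s→0} s·G_c(s)G(s) = 24.5·1.2/0.97 = 30.31.
Steady-state error to a unit ramp: e_ss = 1/K_v = 0.033.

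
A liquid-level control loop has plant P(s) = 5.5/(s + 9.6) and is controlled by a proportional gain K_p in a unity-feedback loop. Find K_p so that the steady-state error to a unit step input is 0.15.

Steady-state error for a unit step on this type-0 loop is 1/(1 + K_p·P(0)).
P(0) = 0.5729. Require 1/(1 + K_p·0.5729) = 0.15, so 1 + 0.5729·K_p = 6.667.
K_p = (6.667 − 1)/0.5729 = 9.89.

K_p = 9.89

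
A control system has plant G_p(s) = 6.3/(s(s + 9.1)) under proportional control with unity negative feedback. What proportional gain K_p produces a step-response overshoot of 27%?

K_p = 22.2

From %OS = 100·exp(−πζ/√(1−ζ²)) = 27%, ζ = −ln(0.27)/√(π²+ln²(0.27)) = 0.3847.
Characteristic equation s² + 9.1s + 6.3K_p = 0 gives ζ = 9.1/(2√(6.3K_p)).
Setting ζ = 0.3847: √(6.3K_p) = 9.1/(2·0.3847) = 11.83, so K_p = 139.9/6.3 = 22.2.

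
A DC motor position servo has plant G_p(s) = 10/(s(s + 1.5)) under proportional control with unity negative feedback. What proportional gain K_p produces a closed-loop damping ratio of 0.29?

Closed-loop characteristic equation: s² + 1.5s + K_p·10 = 0.
So ω_n = √(10K_p) and 2ζω_n = 1.5, giving ζ = 1.5/(2√(10K_p)).
Setting ζ = 0.29: √(10K_p) = 1.5/(2·0.29) = 2.586, so K_p = 6.688/10 = 0.669.

K_p = 0.669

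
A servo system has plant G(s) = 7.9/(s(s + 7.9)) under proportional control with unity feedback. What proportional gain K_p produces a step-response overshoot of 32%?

From %OS = 100·exp(−πζ/√(1−ζ²)) = 32%, ζ = −ln(0.32)/√(π²+ln²(0.32)) = 0.341.
Characteristic equation s² + 7.9s + 7.9K_p = 0 gives ζ = 7.9/(2√(7.9K_p)).
Setting ζ = 0.341: √(7.9K_p) = 7.9/(2·0.341) = 11.58, so K_p = 134.2/7.9 = 17.

K_p = 17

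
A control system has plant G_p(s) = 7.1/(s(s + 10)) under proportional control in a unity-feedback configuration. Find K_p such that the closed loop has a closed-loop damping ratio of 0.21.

K_p = 79.8

Closed-loop characteristic equation: s² + 10s + K_p·7.1 = 0.
So ω_n = √(7.1K_p) and 2ζω_n = 10, giving ζ = 10/(2√(7.1K_p)).
Setting ζ = 0.21: √(7.1K_p) = 10/(2·0.21) = 23.81, so K_p = 566.9/7.1 = 79.8.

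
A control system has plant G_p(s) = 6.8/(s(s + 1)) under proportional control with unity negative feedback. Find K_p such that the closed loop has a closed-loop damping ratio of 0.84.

K_p = 0.0521

Closed-loop characteristic equation: s² + 1s + K_p·6.8 = 0.
So ω_n = √(6.8K_p) and 2ζω_n = 1, giving ζ = 1/(2√(6.8K_p)).
Setting ζ = 0.84: √(6.8K_p) = 1/(2·0.84) = 0.5952, so K_p = 0.3543/6.8 = 0.0521.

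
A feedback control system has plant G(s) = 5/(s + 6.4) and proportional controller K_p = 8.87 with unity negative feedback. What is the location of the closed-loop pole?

s = -50.75

Closed-loop transfer function: T(s) = K_p·G(s)/(1 + K_p·G(s)) = 44.35/(s + 6.4 + 44.35) = 44.35/(s + 50.75).
The closed-loop pole is at s = −50.75.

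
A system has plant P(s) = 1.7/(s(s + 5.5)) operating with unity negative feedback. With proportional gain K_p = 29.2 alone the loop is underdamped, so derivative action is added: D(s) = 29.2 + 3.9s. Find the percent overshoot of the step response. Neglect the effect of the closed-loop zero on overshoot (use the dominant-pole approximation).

0.492%

Forward path: (29.2 + 3.9s)·1.7/(s(s+5.5)). The closed-loop characteristic equation is s² + (5.5 + 1.7·3.9)s + 1.7·29.2 = 0.
That is s² + 12.13s + 49.64 = 0, so ω_n = 7.046 rad/s and ζ = 12.13/(2·7.046) = 0.8608.
%OS = 100·exp(−πζ/√(1−ζ²)) = 0.492%.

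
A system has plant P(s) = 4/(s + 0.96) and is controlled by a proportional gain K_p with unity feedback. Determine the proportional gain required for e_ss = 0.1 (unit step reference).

K_p = 2.16

For a type-0 loop with proportional control, e_ss = 1/(1 + K_p·P(0)).
P(0) = 4.167. Require 1/(1 + K_p·4.167) = 0.1, so 1 + 4.167·K_p = 10.
K_p = (10 − 1)/4.167 = 2.16.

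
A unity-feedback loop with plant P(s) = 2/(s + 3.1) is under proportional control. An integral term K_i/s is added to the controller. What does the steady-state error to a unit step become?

Adding integral action puts a pole at s = 0 in the forward path, raising the system type to 1; a type-1 loop has zero steady-state error to a step.

0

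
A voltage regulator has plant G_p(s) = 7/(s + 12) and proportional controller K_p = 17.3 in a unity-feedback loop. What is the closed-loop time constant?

Closed-loop transfer function: T(s) = K_p·G_p(s)/(1 + K_p·G_p(s)) = 121.1/(s + 12 + 121.1) = 121.1/(s + 133.1).
Time constant τ = 1/133.1 = 0.00751 s.

τ = 0.00751 s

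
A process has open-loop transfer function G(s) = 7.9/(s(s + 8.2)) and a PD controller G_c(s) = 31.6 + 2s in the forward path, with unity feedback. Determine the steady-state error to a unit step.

The open loop G_c(s)G(s) has a pole at the origin (type 1), so the static position error constant is infinite and e_ss = 1/(1+∞) = 0.

0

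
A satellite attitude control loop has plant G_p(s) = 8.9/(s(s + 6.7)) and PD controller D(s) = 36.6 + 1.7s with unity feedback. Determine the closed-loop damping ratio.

ζ = 0.605

Forward path: (36.6 + 1.7s)·8.9/(s(s+6.7)). The closed-loop characteristic equation is s² + (6.7 + 8.9·1.7)s + 8.9·36.6 = 0.
That is s² + 21.83s + 325.7 = 0, so ω_n = 18.05 rad/s and ζ = 21.83/(2·18.05) = 0.6048.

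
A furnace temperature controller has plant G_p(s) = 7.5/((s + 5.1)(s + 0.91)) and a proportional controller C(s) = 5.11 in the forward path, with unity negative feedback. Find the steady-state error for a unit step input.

The loop is type 0. Static position error constant K_pos = C(0)·G_p(0) = 5.11·1.616 = 8.258.
Steady-state error to a unit step: e_ss = 1/(1+K_pos) = 1/9.258 = 0.108.

0.108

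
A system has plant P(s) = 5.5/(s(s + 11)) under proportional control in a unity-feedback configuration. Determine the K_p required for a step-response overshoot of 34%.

From %OS = 100·exp(−πζ/√(1−ζ²)) = 34%, ζ = −ln(0.34)/√(π²+ln²(0.34)) = 0.3248.
Characteristic equation s² + 11s + 5.5K_p = 0 gives ζ = 11/(2√(5.5K_p)).
Setting ζ = 0.3248: √(5.5K_p) = 11/(2·0.3248) = 16.93, so K_p = 286.8/5.5 = 52.1.

K_p = 52.1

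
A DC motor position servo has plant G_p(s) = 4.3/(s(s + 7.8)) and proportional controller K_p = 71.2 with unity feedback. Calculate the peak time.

From 1 + K_pG_p(s) = 0: s² + 7.8s + 306.2 = 0 ⇒ ω_n = 17.5, ζ = 0.2229.
Damped frequency ω_d = ω_n√(1−ζ²) = 17.06 rad/s, so peak time T_p = π/ω_d = 0.184 s.

T_p = 0.184 s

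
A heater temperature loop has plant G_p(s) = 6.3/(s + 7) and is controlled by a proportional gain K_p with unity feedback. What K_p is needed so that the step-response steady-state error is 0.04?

K_p = 26.7

Steady-state error for a unit step on this type-0 loop is 1/(1 + K_p·G_p(0)).
G_p(0) = 0.9. Require 1/(1 + K_p·0.9) = 0.04, so 1 + 0.9·K_p = 25.
K_p = (25 − 1)/0.9 = 26.7.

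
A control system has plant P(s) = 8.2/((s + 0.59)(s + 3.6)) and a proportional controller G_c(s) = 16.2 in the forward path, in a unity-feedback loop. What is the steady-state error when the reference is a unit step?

0.0157

The loop is type 0. Static position error constant K_pos = G_c(0)·P(0) = 16.2·3.861 = 62.54.
Steady-state error to a unit step: e_ss = 1/(1+K_pos) = 1/63.54 = 0.0157.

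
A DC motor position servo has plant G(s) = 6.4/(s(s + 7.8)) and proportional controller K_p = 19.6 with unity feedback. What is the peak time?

T_p = 0.299 s

From 1 + K_pG(s) = 0: s² + 7.8s + 125.4 = 0 ⇒ ω_n = 11.2, ζ = 0.3482.
Damped frequency ω_d = ω_n√(1−ζ²) = 10.5 rad/s, so peak time T_p = π/ω_d = 0.299 s.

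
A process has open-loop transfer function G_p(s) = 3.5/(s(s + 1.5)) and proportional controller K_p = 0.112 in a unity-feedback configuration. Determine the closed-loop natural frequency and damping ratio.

ω_n = 0.626 rad/s, ζ = 1.2

The closed-loop denominator is s(s+1.5) + 0.112·3.5 = s² + 1.5s + 0.392.
So ω_n² = 0.392 ⇒ ω_n = 0.6261 rad/s, and ζ = 1.5/(2ω_n) = 1.2.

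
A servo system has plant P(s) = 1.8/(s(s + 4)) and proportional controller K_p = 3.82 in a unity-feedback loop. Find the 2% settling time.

T_s ≈ 2 s

Closed-loop characteristic equation: s² + 4s + 6.876 = 0, so ω_n = 2.622 rad/s and ζ = 4/(2·2.622) = 0.7627.
2% settling time T_s ≈ 4/(ζω_n) = 4/2 = 2 s.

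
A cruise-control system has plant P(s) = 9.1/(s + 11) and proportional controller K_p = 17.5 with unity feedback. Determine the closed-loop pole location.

Closed-loop transfer function: T(s) = K_p·P(s)/(1 + K_p·P(s)) = 159.2/(s + 11 + 159.2) = 159.2/(s + 170.2).
The closed-loop pole is at s = −170.2.

s = -170.2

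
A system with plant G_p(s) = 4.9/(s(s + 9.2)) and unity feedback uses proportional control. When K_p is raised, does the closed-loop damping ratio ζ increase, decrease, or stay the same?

ζ = 9.2/(2√(4.9K_p)); increasing K_p raises the denominator, so ζ falls.

decrease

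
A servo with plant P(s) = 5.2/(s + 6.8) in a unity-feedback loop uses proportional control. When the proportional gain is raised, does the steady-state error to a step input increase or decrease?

decrease

The position error constant K_pos = K_p·P(0) grows with K_p, and e_ss = 1/(1+K_pos) falls.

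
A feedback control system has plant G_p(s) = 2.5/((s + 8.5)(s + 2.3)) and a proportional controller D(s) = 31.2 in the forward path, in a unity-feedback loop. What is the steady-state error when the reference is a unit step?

0.2

The loop is type 0. Static position error constant K_pos = D(0)·G_p(0) = 31.2·0.1279 = 3.99.
Steady-state error to a unit step: e_ss = 1/(1+K_pos) = 1/4.99 = 0.2.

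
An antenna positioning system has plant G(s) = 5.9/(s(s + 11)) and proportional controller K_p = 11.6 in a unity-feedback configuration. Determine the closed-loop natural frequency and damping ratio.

The closed-loop denominator is s(s+11) + 11.6·5.9 = s² + 11s + 68.44.
So ω_n² = 68.44 ⇒ ω_n = 8.273 rad/s, and ζ = 11/(2ω_n) = 0.665.

ω_n = 8.27 rad/s, ζ = 0.665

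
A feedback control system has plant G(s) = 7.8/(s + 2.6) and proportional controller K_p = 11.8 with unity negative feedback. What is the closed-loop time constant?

Closed-loop transfer function: T(s) = K_p·G(s)/(1 + K_p·G(s)) = 92.04/(s + 2.6 + 92.04) = 92.04/(s + 94.64).
Time constant τ = 1/94.64 = 0.0106 s.

τ = 0.0106 s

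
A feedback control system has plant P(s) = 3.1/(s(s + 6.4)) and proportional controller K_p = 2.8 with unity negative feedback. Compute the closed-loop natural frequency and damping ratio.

ω_n = 2.95 rad/s, ζ = 1.09

The closed-loop denominator is s(s+6.4) + 2.8·3.1 = s² + 6.4s + 8.68.
Matching s² + 2ζω_n s + ω_n²: ω_n = √8.68 = 2.946 rad/s and 2ζω_n = 6.4, so ζ = 6.4/(2·2.946) = 1.09.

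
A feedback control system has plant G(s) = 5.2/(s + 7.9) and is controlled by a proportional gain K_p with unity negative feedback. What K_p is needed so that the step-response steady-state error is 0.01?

K_p = 150

Steady-state error for a unit step on this type-0 loop is 1/(1 + K_p·G(0)).
G(0) = 0.6582. Require 1/(1 + K_p·0.6582) = 0.01, so 1 + 0.6582·K_p = 100.
K_p = (100 − 1)/0.6582 = 150.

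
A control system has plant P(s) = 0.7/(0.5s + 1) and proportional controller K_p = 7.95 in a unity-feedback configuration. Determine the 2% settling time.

Closed loop: T(s) = K_p·P/(1+K_p·P) = 5.565/(0.5s + 1 + 5.565), with pole at s = −(1 + 5.565)/0.5 = −13.13.
τ = 1/13.13 = 0.07616 s, so 2% settling time ≈ 4τ = 0.305 s.

T_s ≈ 0.305 s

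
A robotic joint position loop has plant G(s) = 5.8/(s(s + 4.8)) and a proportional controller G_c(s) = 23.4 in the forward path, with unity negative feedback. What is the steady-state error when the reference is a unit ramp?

The loop has one pole at the origin (type 1). Velocity error constant K_v = lim_{s→0} s·G_c(s)G(s) = 23.4·5.8/4.8 = 28.28.
Steady-state error to a unit ramp: e_ss = 1/K_v = 0.0354.

0.0354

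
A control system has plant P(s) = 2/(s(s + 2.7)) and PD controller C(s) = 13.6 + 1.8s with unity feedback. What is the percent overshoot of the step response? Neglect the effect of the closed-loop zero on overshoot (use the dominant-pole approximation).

9.25%

Forward path: (13.6 + 1.8s)·2/(s(s+2.7)). The closed-loop characteristic equation is s² + (2.7 + 2·1.8)s + 2·13.6 = 0.
That is s² + 6.3s + 27.2 = 0, so ω_n = 5.215 rad/s and ζ = 6.3/(2·5.215) = 0.604.
%OS = 100·exp(−πζ/√(1−ζ²)) = 9.25%.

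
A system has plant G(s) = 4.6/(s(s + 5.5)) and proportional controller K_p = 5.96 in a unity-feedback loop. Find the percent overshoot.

14.4%

The closed-loop denominator s² + 5.5s + 27.42 gives ω_n = √27.42 = 5.236 and ζ = 5.5/(2ω_n) = 0.5252.
%OS = 100·exp(−πζ/√(1−ζ²)) = 100·exp(−π·0.5252/√0.7242) = 14.4%.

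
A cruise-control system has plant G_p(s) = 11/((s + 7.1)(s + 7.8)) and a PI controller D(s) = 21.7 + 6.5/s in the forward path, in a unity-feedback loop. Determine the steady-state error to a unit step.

0

The open loop D(s)G_p(s) has a pole at the origin (type 1), so the static position error constant is infinite and e_ss = 1/(1+∞) = 0.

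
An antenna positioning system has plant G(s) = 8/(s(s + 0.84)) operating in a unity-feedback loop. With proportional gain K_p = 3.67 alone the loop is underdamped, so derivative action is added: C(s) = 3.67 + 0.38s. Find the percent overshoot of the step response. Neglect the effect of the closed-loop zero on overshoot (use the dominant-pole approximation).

Forward path: (3.67 + 0.38s)·8/(s(s+0.84)). The closed-loop characteristic equation is s² + (0.84 + 8·0.38)s + 8·3.67 = 0.
That is s² + 3.88s + 29.36 = 0, so ω_n = 5.418 rad/s and ζ = 3.88/(2·5.418) = 0.358.
%OS = 100·exp(−πζ/√(1−ζ²)) = 30%.

30%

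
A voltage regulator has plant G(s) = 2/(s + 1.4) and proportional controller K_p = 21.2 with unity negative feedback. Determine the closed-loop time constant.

τ = 0.0228 s

Closed-loop transfer function: T(s) = K_p·G(s)/(1 + K_p·G(s)) = 42.4/(s + 1.4 + 42.4) = 42.4/(s + 43.8).
Time constant τ = 1/43.8 = 0.0228 s.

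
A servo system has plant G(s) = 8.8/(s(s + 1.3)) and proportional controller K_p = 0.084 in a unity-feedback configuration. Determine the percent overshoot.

2.66%

The closed-loop denominator s² + 1.3s + 0.7392 gives ω_n = √0.7392 = 0.8598 and ζ = 1.3/(2ω_n) = 0.756.
%OS = 100·exp(−πζ/√(1−ζ²)) = 100·exp(−π·0.756/√0.4284) = 2.66%.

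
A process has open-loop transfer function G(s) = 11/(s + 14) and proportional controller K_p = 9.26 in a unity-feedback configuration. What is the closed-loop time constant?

Closed-loop transfer function: T(s) = K_p·G(s)/(1 + K_p·G(s)) = 101.9/(s + 14 + 101.9) = 101.9/(s + 115.9).
Time constant τ = 1/115.9 = 0.00863 s.

τ = 0.00863 s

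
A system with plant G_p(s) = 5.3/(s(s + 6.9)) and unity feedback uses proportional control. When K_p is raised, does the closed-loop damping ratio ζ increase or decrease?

ζ = 6.9/(2√(5.3K_p)); increasing K_p raises the denominator, so ζ falls.

decrease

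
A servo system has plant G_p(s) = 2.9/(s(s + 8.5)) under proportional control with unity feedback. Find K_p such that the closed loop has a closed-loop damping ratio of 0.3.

K_p = 69.2

Closed-loop characteristic equation: s² + 8.5s + K_p·2.9 = 0.
So ω_n = √(2.9K_p) and 2ζω_n = 8.5, giving ζ = 8.5/(2√(2.9K_p)).
Setting ζ = 0.3: √(2.9K_p) = 8.5/(2·0.3) = 14.17, so K_p = 200.7/2.9 = 69.2.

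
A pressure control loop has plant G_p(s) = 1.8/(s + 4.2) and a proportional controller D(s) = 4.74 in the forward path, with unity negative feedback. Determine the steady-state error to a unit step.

0.33

The loop is type 0. Static position error constant K_pos = D(0)·G_p(0) = 4.74·0.4286 = 2.031.
Steady-state error to a unit step: e_ss = 1/(1+K_pos) = 1/3.031 = 0.33.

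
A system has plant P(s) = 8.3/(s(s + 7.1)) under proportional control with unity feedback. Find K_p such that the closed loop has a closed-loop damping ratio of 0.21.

K_p = 34.4

Closed-loop characteristic equation: s² + 7.1s + K_p·8.3 = 0.
So ω_n = √(8.3K_p) and 2ζω_n = 7.1, giving ζ = 7.1/(2√(8.3K_p)).
Setting ζ = 0.21: √(8.3K_p) = 7.1/(2·0.21) = 16.9, so K_p = 285.8/8.3 = 34.4.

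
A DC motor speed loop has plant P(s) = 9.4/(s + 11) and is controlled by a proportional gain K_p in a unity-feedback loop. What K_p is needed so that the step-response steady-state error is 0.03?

K_p = 37.8

For a type-0 loop with proportional control, e_ss = 1/(1 + K_p·P(0)).
P(0) = 0.8545. Require 1/(1 + K_p·0.8545) = 0.03, so 1 + 0.8545·K_p = 33.33.
K_p = (33.33 − 1)/0.8545 = 37.8.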